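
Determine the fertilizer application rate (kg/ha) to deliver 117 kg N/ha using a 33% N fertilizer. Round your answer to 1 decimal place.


Step 1: Fertilizer rate = target N / (N content / 100)
Step 2: Rate = 117 / (33 / 100)
Step 3: Rate = 117 / 0.33
Step 4: Rate = 354.5 kg/ha

354.5


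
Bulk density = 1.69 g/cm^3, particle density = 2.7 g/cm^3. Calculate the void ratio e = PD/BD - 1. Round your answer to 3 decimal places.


Step 1: e = PD / BD - 1
Step 2: e = 2.7 / 1.69 - 1
Step 3: e = 1.59763 - 1
Step 4: e = 0.598

0.598


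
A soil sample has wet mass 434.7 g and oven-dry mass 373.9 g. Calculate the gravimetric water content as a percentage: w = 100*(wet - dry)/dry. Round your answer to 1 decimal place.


Step 1: Water mass = wet - dry = 434.7 - 373.9 = 60.8 g
Step 2: w = 100 * water mass / dry mass
Step 3: w = 100 * 60.8 / 373.9 = 16.3%

16.3


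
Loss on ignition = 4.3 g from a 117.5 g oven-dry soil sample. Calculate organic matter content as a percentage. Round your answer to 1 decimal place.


Step 1: OM% = 100 * LOI / sample mass
Step 2: OM = 100 * 4.3 / 117.5
Step 3: OM = 3.7%

3.7


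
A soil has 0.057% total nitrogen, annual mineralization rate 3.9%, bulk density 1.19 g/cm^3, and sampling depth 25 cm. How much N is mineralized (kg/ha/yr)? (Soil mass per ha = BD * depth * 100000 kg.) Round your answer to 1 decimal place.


Step 1: Soil mass per ha = BD * depth * 100000 = 1.19 * 25 * 100000 = 2975000 kg
Step 2: Total N pool = soil mass * N%/100 = 2975000 * 0.057/100 = 1695.75 kg/ha
Step 3: N mineralized = N pool * rate%/100 = 1695.75 * 3.9/100 = 66.1 kg/ha/yr

66.1


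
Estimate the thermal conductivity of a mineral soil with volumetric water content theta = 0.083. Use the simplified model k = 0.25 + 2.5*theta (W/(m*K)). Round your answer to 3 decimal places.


Step 1: k = 0.25 + 2.5 * theta
Step 2: k = 0.25 + 2.5 * 0.083
Step 3: k = 0.25 + 0.208
Step 4: k = 0.458 W/(m*K)

0.458


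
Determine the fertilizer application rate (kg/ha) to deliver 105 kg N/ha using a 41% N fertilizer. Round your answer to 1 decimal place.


Step 1: Fertilizer rate = target N / (N content / 100)
Step 2: Rate = 105 / (41 / 100)
Step 3: Rate = 105 / 0.41
Step 4: Rate = 256.1 kg/ha

256.1


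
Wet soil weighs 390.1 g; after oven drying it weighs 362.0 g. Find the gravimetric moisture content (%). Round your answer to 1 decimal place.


Step 1: Water mass = wet - dry = 390.1 - 362.0 = 28.1 g
Step 2: w = 100 * water mass / dry mass
Step 3: w = 100 * 28.1 / 362.0 = 7.8%

7.8


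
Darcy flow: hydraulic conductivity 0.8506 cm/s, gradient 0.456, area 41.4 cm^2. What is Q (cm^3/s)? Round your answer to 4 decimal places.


Step 1: Apply Darcy's law: Q = K * i * A
Step 2: Q = 0.8506 * 0.456 * 41.4
Step 3: Q = 16.058 cm^3/s

16.058


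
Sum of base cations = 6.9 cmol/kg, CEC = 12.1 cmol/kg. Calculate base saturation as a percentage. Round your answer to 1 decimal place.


Step 1: BS = 100 * (sum of bases) / CEC
Step 2: BS = 100 * 6.9 / 12.1
Step 3: BS = 57.0%

57.0


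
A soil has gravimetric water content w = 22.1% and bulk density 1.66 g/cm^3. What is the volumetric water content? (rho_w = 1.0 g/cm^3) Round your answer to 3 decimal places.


Step 1: theta = (w / 100) * BD / rho_w
Step 2: theta = (22.1 / 100) * 1.66 / 1.0
Step 3: theta = 0.221 * 1.66
Step 4: theta = 0.367

0.367


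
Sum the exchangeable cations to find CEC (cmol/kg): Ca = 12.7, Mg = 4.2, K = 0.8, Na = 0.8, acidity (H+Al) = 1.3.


Step 1: CEC = Ca + Mg + K + Na + (H+Al)
Step 2: CEC = 12.7 + 4.2 + 0.8 + 0.8 + 1.3
Step 3: CEC = 19.8 cmol/kg

19.8


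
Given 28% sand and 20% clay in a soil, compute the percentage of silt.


Step 1: sand + silt + clay = 100%
Step 2: silt = 100 - sand - clay
Step 3: silt = 100 - 28 - 20
Step 4: silt = 52%

52


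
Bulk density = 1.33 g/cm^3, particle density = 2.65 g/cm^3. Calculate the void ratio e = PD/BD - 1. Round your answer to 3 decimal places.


Step 1: e = PD / BD - 1
Step 2: e = 2.65 / 1.33 - 1
Step 3: e = 1.99248 - 1
Step 4: e = 0.992

0.992


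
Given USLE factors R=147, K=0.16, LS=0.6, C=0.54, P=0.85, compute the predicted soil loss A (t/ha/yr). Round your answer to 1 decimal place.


Step 1: A = R * K * LS * C * P
Step 2: R * K = 147 * 0.16 = 23.52
Step 3: (R*K) * LS = 23.52 * 0.6 = 14.112
Step 4: * C * P = 14.112 * 0.54 * 0.85 = 6.5
Step 5: A = 6.5 t/(ha*yr)

6.5


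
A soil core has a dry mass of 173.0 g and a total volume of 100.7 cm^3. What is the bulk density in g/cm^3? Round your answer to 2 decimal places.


Step 1: Identify the formula: BD = dry mass / volume
Step 2: Substitute values: BD = 173.0 / 100.7
Step 3: BD = 1.72 g/cm^3

1.72


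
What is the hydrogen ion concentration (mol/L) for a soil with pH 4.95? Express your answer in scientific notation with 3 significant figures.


Step 1: [H+] = 10^(-pH)
Step 2: [H+] = 10^(-4.95)
Step 3: [H+] = 1.12e-05 mol/L

1.12e-05


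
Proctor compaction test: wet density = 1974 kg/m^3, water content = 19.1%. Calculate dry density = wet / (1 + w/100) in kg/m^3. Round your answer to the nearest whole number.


Step 1: Dry density = wet density / (1 + w/100)
Step 2: Dry density = 1974 / (1 + 19.1/100)
Step 3: Dry density = 1974 / 1.191
Step 4: Dry density = 1657 kg/m^3

1657


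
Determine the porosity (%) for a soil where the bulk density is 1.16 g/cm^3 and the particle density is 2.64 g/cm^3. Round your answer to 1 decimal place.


Step 1: Formula: n = 100 * (1 - BD / PD)
Step 2: n = 100 * (1 - 1.16 / 2.64)
Step 3: n = 100 * (1 - 0.43939)
Step 4: n = 56.1%

56.1


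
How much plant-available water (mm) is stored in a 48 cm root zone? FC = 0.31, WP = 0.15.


Step 1: Available water = (FC - WP) * depth * 10
Step 2: AW = (0.31 - 0.15) * 48 * 10
Step 3: AW = 0.16 * 48 * 10
Step 4: AW = 76.8 mm

76.8


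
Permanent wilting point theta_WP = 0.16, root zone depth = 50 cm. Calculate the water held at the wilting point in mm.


Step 1: Water (mm) = theta_WP * depth * 10
Step 2: Water = 0.16 * 50 * 10
Step 3: Water = 80.0 mm

80.0


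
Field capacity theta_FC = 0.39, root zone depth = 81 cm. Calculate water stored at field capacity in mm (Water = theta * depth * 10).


Step 1: Water (mm) = theta_FC * depth (cm) * 10
Step 2: Water = 0.39 * 81 * 10
Step 3: Water = 315.9 mm

315.9


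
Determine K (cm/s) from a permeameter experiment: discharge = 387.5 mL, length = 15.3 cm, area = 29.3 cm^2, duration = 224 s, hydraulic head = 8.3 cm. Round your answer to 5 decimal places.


Step 1: K = Q * L / (A * t * h)
Step 2: Numerator = 387.5 * 15.3 = 5928.75
Step 3: Denominator = 29.3 * 224 * 8.3 = 54474.56
Step 4: K = 5928.75 / 54474.56 = 0.10884 cm/s

0.10884


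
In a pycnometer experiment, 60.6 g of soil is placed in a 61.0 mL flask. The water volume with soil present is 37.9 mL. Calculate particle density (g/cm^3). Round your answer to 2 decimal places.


Step 1: Volume of solids = flask volume - water volume with soil
Step 2: V_solids = 61.0 - 37.9 = 23.1 mL
Step 3: Particle density = mass / V_solids = 60.6 / 23.1 = 2.62 g/cm^3

2.62


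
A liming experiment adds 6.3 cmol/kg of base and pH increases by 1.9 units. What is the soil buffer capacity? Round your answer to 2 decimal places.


Step 1: BC = change in base / change in pH
Step 2: BC = 6.3 / 1.9
Step 3: BC = 3.32 cmol/(kg*pH unit)

3.32


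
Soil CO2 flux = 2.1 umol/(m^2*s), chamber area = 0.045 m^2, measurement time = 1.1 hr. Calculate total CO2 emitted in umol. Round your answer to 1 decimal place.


Step 1: Convert time to seconds: 1.1 hr * 3600 = 3960.0 s
Step 2: Total = flux * area * time_s
Step 3: Total = 2.1 * 0.045 * 3960.0
Step 4: Total = 374.2 umol

374.2


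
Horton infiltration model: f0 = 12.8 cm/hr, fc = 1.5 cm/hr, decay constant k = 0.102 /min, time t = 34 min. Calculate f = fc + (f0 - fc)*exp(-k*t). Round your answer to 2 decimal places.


Step 1: f = fc + (f0 - fc) * exp(-k * t)
Step 2: exp(-0.102 * 34) = 0.031179
Step 3: f = 1.5 + (12.8 - 1.5) * 0.031179
Step 4: f = 1.5 + 11.3 * 0.031179
Step 5: f = 1.85 cm/hr

1.85


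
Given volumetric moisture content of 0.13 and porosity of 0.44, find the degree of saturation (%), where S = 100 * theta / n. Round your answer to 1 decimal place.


Step 1: S = 100 * theta_v / n
Step 2: S = 100 * 0.13 / 0.44
Step 3: S = 29.5%

29.5


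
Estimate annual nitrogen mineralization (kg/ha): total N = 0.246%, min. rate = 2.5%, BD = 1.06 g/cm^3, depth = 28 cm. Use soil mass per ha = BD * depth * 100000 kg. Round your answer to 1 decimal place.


Step 1: Soil mass per ha = BD * depth * 100000 = 1.06 * 28 * 100000 = 2968000 kg
Step 2: Total N pool = soil mass * N%/100 = 2968000 * 0.246/100 = 7301.28 kg/ha
Step 3: N mineralized = N pool * rate%/100 = 7301.28 * 2.5/100 = 182.5 kg/ha/yr

182.5


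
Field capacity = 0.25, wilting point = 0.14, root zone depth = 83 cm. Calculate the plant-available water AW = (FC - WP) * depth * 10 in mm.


Step 1: Available water = (FC - WP) * depth * 10
Step 2: AW = (0.25 - 0.14) * 83 * 10
Step 3: AW = 0.11 * 83 * 10
Step 4: AW = 91.3 mm

91.3


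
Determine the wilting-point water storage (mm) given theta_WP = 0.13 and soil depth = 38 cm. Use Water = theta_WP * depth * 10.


Step 1: Water (mm) = theta_WP * depth * 10
Step 2: Water = 0.13 * 38 * 10
Step 3: Water = 49.4 mm

49.4


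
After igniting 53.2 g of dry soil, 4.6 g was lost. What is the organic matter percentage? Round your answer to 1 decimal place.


Step 1: OM% = 100 * LOI / sample mass
Step 2: OM = 100 * 4.6 / 53.2
Step 3: OM = 8.6%

8.6


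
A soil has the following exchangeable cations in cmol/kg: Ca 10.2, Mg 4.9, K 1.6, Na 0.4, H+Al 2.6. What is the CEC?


Step 1: CEC = Ca + Mg + K + Na + (H+Al)
Step 2: CEC = 10.2 + 4.9 + 1.6 + 0.4 + 2.6
Step 3: CEC = 19.7 cmol/kg

19.7


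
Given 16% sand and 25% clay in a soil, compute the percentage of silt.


Step 1: sand + silt + clay = 100%
Step 2: silt = 100 - sand - clay
Step 3: silt = 100 - 16 - 25
Step 4: silt = 59%

59


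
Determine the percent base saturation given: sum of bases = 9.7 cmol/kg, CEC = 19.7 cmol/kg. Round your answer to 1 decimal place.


Step 1: BS = 100 * (sum of bases) / CEC
Step 2: BS = 100 * 9.7 / 19.7
Step 3: BS = 49.2%

49.2


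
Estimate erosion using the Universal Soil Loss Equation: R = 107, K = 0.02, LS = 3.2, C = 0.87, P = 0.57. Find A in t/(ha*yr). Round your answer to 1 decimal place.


Step 1: A = R * K * LS * C * P
Step 2: R * K = 107 * 0.02 = 2.14
Step 3: (R*K) * LS = 2.14 * 3.2 = 6.848
Step 4: * C * P = 6.848 * 0.87 * 0.57 = 3.4
Step 5: A = 3.4 t/(ha*yr)

3.4


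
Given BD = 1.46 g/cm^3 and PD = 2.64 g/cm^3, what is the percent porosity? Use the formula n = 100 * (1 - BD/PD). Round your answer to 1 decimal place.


Step 1: Formula: n = 100 * (1 - BD / PD)
Step 2: n = 100 * (1 - 1.46 / 2.64)
Step 3: n = 100 * (1 - 0.55303)
Step 4: n = 44.7%

44.7


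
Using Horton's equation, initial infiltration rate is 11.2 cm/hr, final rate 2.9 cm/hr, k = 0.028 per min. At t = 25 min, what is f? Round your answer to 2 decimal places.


Step 1: f = fc + (f0 - fc) * exp(-k * t)
Step 2: exp(-0.028 * 25) = 0.496585
Step 3: f = 2.9 + (11.2 - 2.9) * 0.496585
Step 4: f = 2.9 + 8.3 * 0.496585
Step 5: f = 7.02 cm/hr

7.02


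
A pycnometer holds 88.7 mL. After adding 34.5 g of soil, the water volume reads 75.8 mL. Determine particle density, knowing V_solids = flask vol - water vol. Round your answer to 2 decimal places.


Step 1: Volume of solids = flask volume - water volume with soil
Step 2: V_solids = 88.7 - 75.8 = 12.9 mL
Step 3: Particle density = mass / V_solids = 34.5 / 12.9 = 2.67 g/cm^3

2.67


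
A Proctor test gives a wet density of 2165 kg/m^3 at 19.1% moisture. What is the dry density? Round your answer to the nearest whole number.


Step 1: Dry density = wet density / (1 + w/100)
Step 2: Dry density = 2165 / (1 + 19.1/100)
Step 3: Dry density = 2165 / 1.191
Step 4: Dry density = 1818 kg/m^3

1818


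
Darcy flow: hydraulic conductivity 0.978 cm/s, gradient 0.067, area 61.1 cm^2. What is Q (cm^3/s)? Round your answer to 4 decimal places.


Step 1: Apply Darcy's law: Q = K * i * A
Step 2: Q = 0.978 * 0.067 * 61.1
Step 3: Q = 4.0036 cm^3/s

4.0036


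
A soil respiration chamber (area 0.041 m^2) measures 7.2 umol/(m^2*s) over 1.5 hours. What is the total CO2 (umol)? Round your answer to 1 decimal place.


Step 1: Convert time to seconds: 1.5 hr * 3600 = 5400.0 s
Step 2: Total = flux * area * time_s
Step 3: Total = 7.2 * 0.041 * 5400.0
Step 4: Total = 1594.1 umol

1594.1


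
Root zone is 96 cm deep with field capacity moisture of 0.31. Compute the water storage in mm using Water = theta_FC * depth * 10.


Step 1: Water (mm) = theta_FC * depth (cm) * 10
Step 2: Water = 0.31 * 96 * 10
Step 3: Water = 297.6 mm

297.6


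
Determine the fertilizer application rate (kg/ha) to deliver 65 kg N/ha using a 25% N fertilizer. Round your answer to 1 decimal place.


Step 1: Fertilizer rate = target N / (N content / 100)
Step 2: Rate = 65 / (25 / 100)
Step 3: Rate = 65 / 0.25
Step 4: Rate = 260.0 kg/ha

260.0


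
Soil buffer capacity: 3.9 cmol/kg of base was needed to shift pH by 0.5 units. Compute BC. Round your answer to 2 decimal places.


Step 1: BC = change in base / change in pH
Step 2: BC = 3.9 / 0.5
Step 3: BC = 7.8 cmol/(kg*pH unit)

7.8


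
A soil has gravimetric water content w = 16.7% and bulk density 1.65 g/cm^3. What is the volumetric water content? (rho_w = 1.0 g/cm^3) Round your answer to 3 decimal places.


Step 1: theta = (w / 100) * BD / rho_w
Step 2: theta = (16.7 / 100) * 1.65 / 1.0
Step 3: theta = 0.167 * 1.65
Step 4: theta = 0.276

0.276


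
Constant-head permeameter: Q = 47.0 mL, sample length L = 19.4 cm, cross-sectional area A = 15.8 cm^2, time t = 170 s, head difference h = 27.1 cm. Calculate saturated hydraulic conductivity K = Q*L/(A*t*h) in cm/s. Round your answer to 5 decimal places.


Step 1: K = Q * L / (A * t * h)
Step 2: Numerator = 47.0 * 19.4 = 911.8
Step 3: Denominator = 15.8 * 170 * 27.1 = 72790.6
Step 4: K = 911.8 / 72790.6 = 0.01253 cm/s

0.01253


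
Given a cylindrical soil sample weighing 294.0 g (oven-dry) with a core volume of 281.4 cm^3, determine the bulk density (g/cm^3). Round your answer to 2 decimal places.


Step 1: Identify the formula: BD = dry mass / volume
Step 2: Substitute values: BD = 294.0 / 281.4
Step 3: BD = 1.04 g/cm^3

1.04


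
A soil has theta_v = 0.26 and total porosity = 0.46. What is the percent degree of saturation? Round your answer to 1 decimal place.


Step 1: S = 100 * theta_v / n
Step 2: S = 100 * 0.26 / 0.46
Step 3: S = 56.5%

56.5


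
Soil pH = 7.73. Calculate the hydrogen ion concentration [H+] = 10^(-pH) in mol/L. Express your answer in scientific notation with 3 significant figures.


Step 1: [H+] = 10^(-pH)
Step 2: [H+] = 10^(-7.73)
Step 3: [H+] = 1.86e-08 mol/L

1.86e-08


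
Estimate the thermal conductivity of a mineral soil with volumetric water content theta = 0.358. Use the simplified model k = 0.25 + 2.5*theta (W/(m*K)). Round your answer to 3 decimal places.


Step 1: k = 0.25 + 2.5 * theta
Step 2: k = 0.25 + 2.5 * 0.358
Step 3: k = 0.25 + 0.895
Step 4: k = 1.145 W/(m*K)

1.145


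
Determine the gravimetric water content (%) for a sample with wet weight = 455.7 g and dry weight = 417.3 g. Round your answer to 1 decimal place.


Step 1: Water mass = wet - dry = 455.7 - 417.3 = 38.4 g
Step 2: w = 100 * water mass / dry mass
Step 3: w = 100 * 38.4 / 417.3 = 9.2%

9.2


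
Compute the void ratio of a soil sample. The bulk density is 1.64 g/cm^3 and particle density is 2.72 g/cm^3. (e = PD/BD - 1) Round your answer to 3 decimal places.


Step 1: e = PD / BD - 1
Step 2: e = 2.72 / 1.64 - 1
Step 3: e = 1.65854 - 1
Step 4: e = 0.659

0.659


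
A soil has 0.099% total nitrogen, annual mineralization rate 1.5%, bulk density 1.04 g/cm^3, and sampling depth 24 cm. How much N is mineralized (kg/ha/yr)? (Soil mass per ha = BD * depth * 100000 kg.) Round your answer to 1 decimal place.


Step 1: Soil mass per ha = BD * depth * 100000 = 1.04 * 24 * 100000 = 2496000 kg
Step 2: Total N pool = soil mass * N%/100 = 2496000 * 0.099/100 = 2471.04 kg/ha
Step 3: N mineralized = N pool * rate%/100 = 2471.04 * 1.5/100 = 37.1 kg/ha/yr

37.1


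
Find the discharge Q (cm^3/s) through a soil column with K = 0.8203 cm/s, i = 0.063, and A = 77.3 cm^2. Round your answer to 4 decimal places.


Step 1: Apply Darcy's law: Q = K * i * A
Step 2: Q = 0.8203 * 0.063 * 77.3
Step 3: Q = 3.9948 cm^3/s

3.9948


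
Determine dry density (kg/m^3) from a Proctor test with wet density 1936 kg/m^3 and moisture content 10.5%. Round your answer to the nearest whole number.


Step 1: Dry density = wet density / (1 + w/100)
Step 2: Dry density = 1936 / (1 + 10.5/100)
Step 3: Dry density = 1936 / 1.105
Step 4: Dry density = 1752 kg/m^3

1752


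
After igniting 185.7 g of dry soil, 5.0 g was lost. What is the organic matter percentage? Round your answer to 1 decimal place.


Step 1: OM% = 100 * LOI / sample mass
Step 2: OM = 100 * 5.0 / 185.7
Step 3: OM = 2.7%

2.7


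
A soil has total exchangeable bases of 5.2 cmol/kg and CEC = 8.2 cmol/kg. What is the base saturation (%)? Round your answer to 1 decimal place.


Step 1: BS = 100 * (sum of bases) / CEC
Step 2: BS = 100 * 5.2 / 8.2
Step 3: BS = 63.4%

63.4


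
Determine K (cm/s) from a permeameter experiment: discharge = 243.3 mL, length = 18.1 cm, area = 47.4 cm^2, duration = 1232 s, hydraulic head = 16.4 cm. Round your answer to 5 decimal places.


Step 1: K = Q * L / (A * t * h)
Step 2: Numerator = 243.3 * 18.1 = 4403.73
Step 3: Denominator = 47.4 * 1232 * 16.4 = 957707.52
Step 4: K = 4403.73 / 957707.52 = 0.0046 cm/s

0.0046


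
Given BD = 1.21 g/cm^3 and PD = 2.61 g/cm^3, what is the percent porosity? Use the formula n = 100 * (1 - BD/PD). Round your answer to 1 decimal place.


Step 1: Formula: n = 100 * (1 - BD / PD)
Step 2: n = 100 * (1 - 1.21 / 2.61)
Step 3: n = 100 * (1 - 0.4636)
Step 4: n = 53.6%

53.6


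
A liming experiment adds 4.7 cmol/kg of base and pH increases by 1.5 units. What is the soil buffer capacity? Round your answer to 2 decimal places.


Step 1: BC = change in base / change in pH
Step 2: BC = 4.7 / 1.5
Step 3: BC = 3.13 cmol/(kg*pH unit)

3.13


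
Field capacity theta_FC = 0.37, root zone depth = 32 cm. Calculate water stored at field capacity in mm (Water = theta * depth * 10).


Step 1: Water (mm) = theta_FC * depth (cm) * 10
Step 2: Water = 0.37 * 32 * 10
Step 3: Water = 118.4 mm

118.4


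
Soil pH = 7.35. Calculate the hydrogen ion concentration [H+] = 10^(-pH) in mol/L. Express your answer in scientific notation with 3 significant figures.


Step 1: [H+] = 10^(-pH)
Step 2: [H+] = 10^(-7.35)
Step 3: [H+] = 4.47e-08 mol/L

4.47e-08


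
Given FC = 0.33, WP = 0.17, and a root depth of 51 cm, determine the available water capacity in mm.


Step 1: Available water = (FC - WP) * depth * 10
Step 2: AW = (0.33 - 0.17) * 51 * 10
Step 3: AW = 0.16 * 51 * 10
Step 4: AW = 81.6 mm

81.6


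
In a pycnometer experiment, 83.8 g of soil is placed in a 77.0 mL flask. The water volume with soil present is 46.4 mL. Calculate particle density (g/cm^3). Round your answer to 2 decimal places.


Step 1: Volume of solids = flask volume - water volume with soil
Step 2: V_solids = 77.0 - 46.4 = 30.6 mL
Step 3: Particle density = mass / V_solids = 83.8 / 30.6 = 2.74 g/cm^3

2.74


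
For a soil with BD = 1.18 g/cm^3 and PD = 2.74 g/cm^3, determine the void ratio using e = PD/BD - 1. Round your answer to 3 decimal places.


Step 1: e = PD / BD - 1
Step 2: e = 2.74 / 1.18 - 1
Step 3: e = 2.32203 - 1
Step 4: e = 1.322

1.322


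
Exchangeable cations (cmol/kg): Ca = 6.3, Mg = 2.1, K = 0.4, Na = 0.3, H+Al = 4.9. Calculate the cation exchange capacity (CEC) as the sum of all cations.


Step 1: CEC = Ca + Mg + K + Na + (H+Al)
Step 2: CEC = 6.3 + 2.1 + 0.4 + 0.3 + 4.9
Step 3: CEC = 14.0 cmol/kg

14.0


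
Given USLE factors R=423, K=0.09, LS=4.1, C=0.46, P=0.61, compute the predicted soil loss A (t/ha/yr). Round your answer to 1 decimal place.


Step 1: A = R * K * LS * C * P
Step 2: R * K = 423 * 0.09 = 38.07
Step 3: (R*K) * LS = 38.07 * 4.1 = 156.087
Step 4: * C * P = 156.087 * 0.46 * 0.61 = 43.8
Step 5: A = 43.8 t/(ha*yr)

43.8


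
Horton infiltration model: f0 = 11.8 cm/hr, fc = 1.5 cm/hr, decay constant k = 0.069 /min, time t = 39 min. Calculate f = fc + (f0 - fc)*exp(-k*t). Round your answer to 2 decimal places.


Step 1: f = fc + (f0 - fc) * exp(-k * t)
Step 2: exp(-0.069 * 39) = 0.067813
Step 3: f = 1.5 + (11.8 - 1.5) * 0.067813
Step 4: f = 1.5 + 10.3 * 0.067813
Step 5: f = 2.2 cm/hr

2.2


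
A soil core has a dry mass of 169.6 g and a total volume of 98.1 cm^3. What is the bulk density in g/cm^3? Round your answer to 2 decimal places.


Step 1: Identify the formula: BD = dry mass / volume
Step 2: Substitute values: BD = 169.6 / 98.1
Step 3: BD = 1.73 g/cm^3

1.73


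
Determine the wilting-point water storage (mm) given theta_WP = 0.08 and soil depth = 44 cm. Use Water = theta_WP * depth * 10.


Step 1: Water (mm) = theta_WP * depth * 10
Step 2: Water = 0.08 * 44 * 10
Step 3: Water = 35.2 mm

35.2


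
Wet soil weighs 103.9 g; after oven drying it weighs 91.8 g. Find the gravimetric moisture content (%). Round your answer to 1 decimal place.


Step 1: Water mass = wet - dry = 103.9 - 91.8 = 12.1 g
Step 2: w = 100 * water mass / dry mass
Step 3: w = 100 * 12.1 / 91.8 = 13.2%

13.2


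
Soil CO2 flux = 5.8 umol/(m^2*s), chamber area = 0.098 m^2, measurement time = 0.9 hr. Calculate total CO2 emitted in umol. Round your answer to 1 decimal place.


Step 1: Convert time to seconds: 0.9 hr * 3600 = 3240.0 s
Step 2: Total = flux * area * time_s
Step 3: Total = 5.8 * 0.098 * 3240.0
Step 4: Total = 1841.6 umol

1841.6


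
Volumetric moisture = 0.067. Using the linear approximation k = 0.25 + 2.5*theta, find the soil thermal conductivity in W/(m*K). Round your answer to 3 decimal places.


Step 1: k = 0.25 + 2.5 * theta
Step 2: k = 0.25 + 2.5 * 0.067
Step 3: k = 0.25 + 0.168
Step 4: k = 0.418 W/(m*K)

0.418


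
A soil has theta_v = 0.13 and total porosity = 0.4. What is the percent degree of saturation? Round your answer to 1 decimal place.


Step 1: S = 100 * theta_v / n
Step 2: S = 100 * 0.13 / 0.4
Step 3: S = 32.5%

32.5


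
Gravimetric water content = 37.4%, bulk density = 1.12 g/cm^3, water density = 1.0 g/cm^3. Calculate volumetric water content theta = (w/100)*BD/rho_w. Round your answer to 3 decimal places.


Step 1: theta = (w / 100) * BD / rho_w
Step 2: theta = (37.4 / 100) * 1.12 / 1.0
Step 3: theta = 0.374 * 1.12
Step 4: theta = 0.419

0.419


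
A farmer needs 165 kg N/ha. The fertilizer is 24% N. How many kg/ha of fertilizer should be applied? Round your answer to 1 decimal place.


Step 1: Fertilizer rate = target N / (N content / 100)
Step 2: Rate = 165 / (24 / 100)
Step 3: Rate = 165 / 0.24
Step 4: Rate = 687.5 kg/ha

687.5


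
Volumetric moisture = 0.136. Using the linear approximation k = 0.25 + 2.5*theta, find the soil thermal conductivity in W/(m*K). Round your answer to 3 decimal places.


Step 1: k = 0.25 + 2.5 * theta
Step 2: k = 0.25 + 2.5 * 0.136
Step 3: k = 0.25 + 0.34
Step 4: k = 0.59 W/(m*K)

0.59


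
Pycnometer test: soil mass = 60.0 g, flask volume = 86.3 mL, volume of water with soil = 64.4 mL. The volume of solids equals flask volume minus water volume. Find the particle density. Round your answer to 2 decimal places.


Step 1: Volume of solids = flask volume - water volume with soil
Step 2: V_solids = 86.3 - 64.4 = 21.9 mL
Step 3: Particle density = mass / V_solids = 60.0 / 21.9 = 2.74 g/cm^3

2.74


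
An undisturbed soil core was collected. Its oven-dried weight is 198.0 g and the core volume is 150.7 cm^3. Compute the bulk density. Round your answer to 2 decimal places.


Step 1: Identify the formula: BD = dry mass / volume
Step 2: Substitute values: BD = 198.0 / 150.7
Step 3: BD = 1.31 g/cm^3

1.31


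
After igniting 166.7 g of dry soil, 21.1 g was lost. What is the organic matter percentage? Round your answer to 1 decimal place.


Step 1: OM% = 100 * LOI / sample mass
Step 2: OM = 100 * 21.1 / 166.7
Step 3: OM = 12.7%

12.7


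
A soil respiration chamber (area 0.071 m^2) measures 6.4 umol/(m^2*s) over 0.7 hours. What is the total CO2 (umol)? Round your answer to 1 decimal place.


Step 1: Convert time to seconds: 0.7 hr * 3600 = 2520.0 s
Step 2: Total = flux * area * time_s
Step 3: Total = 6.4 * 0.071 * 2520.0
Step 4: Total = 1145.1 umol

1145.1


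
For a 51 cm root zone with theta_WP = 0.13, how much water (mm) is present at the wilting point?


Step 1: Water (mm) = theta_WP * depth * 10
Step 2: Water = 0.13 * 51 * 10
Step 3: Water = 66.3 mm

66.3


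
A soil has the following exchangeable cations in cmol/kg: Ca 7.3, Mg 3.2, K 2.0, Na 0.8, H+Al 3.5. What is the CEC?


Step 1: CEC = Ca + Mg + K + Na + (H+Al)
Step 2: CEC = 7.3 + 3.2 + 2.0 + 0.8 + 3.5
Step 3: CEC = 16.8 cmol/kg

16.8


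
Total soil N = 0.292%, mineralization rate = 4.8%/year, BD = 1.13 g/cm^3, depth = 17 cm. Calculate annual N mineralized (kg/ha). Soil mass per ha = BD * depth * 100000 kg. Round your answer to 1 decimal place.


Step 1: Soil mass per ha = BD * depth * 100000 = 1.13 * 17 * 100000 = 1921000 kg
Step 2: Total N pool = soil mass * N%/100 = 1921000 * 0.292/100 = 5609.32 kg/ha
Step 3: N mineralized = N pool * rate%/100 = 5609.32 * 4.8/100 = 269.2 kg/ha/yr

269.2


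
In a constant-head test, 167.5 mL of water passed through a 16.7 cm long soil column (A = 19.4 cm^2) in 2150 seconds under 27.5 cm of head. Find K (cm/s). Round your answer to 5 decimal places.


Step 1: K = Q * L / (A * t * h)
Step 2: Numerator = 167.5 * 16.7 = 2797.25
Step 3: Denominator = 19.4 * 2150 * 27.5 = 1147025.0
Step 4: K = 2797.25 / 1147025.0 = 0.00244 cm/s

0.00244


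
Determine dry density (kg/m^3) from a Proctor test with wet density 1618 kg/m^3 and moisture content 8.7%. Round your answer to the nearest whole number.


Step 1: Dry density = wet density / (1 + w/100)
Step 2: Dry density = 1618 / (1 + 8.7/100)
Step 3: Dry density = 1618 / 1.087
Step 4: Dry density = 1489 kg/m^3

1489


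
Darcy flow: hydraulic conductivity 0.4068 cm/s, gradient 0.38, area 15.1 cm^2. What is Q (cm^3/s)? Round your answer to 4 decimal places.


Step 1: Apply Darcy's law: Q = K * i * A
Step 2: Q = 0.4068 * 0.38 * 15.1
Step 3: Q = 2.3342 cm^3/s

2.3342


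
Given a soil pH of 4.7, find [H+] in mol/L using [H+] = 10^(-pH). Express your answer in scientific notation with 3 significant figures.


Step 1: [H+] = 10^(-pH)
Step 2: [H+] = 10^(-4.7)
Step 3: [H+] = 2.00e-05 mol/L

2.00e-05


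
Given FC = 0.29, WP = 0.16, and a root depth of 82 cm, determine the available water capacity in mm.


Step 1: Available water = (FC - WP) * depth * 10
Step 2: AW = (0.29 - 0.16) * 82 * 10
Step 3: AW = 0.13 * 82 * 10
Step 4: AW = 106.6 mm

106.6


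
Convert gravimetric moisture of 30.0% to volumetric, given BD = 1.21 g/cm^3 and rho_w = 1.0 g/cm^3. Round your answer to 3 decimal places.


Step 1: theta = (w / 100) * BD / rho_w
Step 2: theta = (30.0 / 100) * 1.21 / 1.0
Step 3: theta = 0.3 * 1.21
Step 4: theta = 0.363

0.363


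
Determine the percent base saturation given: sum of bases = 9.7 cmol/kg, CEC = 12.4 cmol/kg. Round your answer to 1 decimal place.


Step 1: BS = 100 * (sum of bases) / CEC
Step 2: BS = 100 * 9.7 / 12.4
Step 3: BS = 78.2%

78.2


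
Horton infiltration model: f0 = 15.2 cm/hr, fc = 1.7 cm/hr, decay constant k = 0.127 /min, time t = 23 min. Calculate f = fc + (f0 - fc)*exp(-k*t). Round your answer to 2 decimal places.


Step 1: f = fc + (f0 - fc) * exp(-k * t)
Step 2: exp(-0.127 * 23) = 0.05388
Step 3: f = 1.7 + (15.2 - 1.7) * 0.05388
Step 4: f = 1.7 + 13.5 * 0.05388
Step 5: f = 2.43 cm/hr

2.43


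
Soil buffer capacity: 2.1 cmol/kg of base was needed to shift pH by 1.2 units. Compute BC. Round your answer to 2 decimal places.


Step 1: BC = change in base / change in pH
Step 2: BC = 2.1 / 1.2
Step 3: BC = 1.75 cmol/(kg*pH unit)

1.75


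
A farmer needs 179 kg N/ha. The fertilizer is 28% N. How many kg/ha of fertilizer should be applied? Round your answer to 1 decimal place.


Step 1: Fertilizer rate = target N / (N content / 100)
Step 2: Rate = 179 / (28 / 100)
Step 3: Rate = 179 / 0.28
Step 4: Rate = 639.3 kg/ha

639.3


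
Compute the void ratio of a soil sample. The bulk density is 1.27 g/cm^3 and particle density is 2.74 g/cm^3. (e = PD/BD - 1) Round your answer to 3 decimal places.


Step 1: e = PD / BD - 1
Step 2: e = 2.74 / 1.27 - 1
Step 3: e = 2.15748 - 1
Step 4: e = 1.157

1.157


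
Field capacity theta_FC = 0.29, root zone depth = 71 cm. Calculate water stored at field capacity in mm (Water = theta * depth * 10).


Step 1: Water (mm) = theta_FC * depth (cm) * 10
Step 2: Water = 0.29 * 71 * 10
Step 3: Water = 205.9 mm

205.9


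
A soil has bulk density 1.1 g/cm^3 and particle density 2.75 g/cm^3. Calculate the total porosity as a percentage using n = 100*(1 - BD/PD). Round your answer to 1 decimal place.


Step 1: Formula: n = 100 * (1 - BD / PD)
Step 2: n = 100 * (1 - 1.1 / 2.75)
Step 3: n = 100 * (1 - 0.4)
Step 4: n = 60.0%

60.0


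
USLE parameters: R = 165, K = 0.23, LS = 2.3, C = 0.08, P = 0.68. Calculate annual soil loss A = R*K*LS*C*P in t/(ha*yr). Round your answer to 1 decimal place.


Step 1: A = R * K * LS * C * P
Step 2: R * K = 165 * 0.23 = 37.95
Step 3: (R*K) * LS = 37.95 * 2.3 = 87.285
Step 4: * C * P = 87.285 * 0.08 * 0.68 = 4.7
Step 5: A = 4.7 t/(ha*yr)

4.7


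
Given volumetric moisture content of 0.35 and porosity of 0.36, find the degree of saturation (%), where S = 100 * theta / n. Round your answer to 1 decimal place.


Step 1: S = 100 * theta_v / n
Step 2: S = 100 * 0.35 / 0.36
Step 3: S = 97.2%

97.2


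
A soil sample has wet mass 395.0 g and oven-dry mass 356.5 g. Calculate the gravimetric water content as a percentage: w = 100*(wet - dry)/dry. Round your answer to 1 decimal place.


Step 1: Water mass = wet - dry = 395.0 - 356.5 = 38.5 g
Step 2: w = 100 * water mass / dry mass
Step 3: w = 100 * 38.5 / 356.5 = 10.8%

10.8


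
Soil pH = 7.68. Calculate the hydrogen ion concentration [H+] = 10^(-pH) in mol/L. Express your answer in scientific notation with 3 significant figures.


Step 1: [H+] = 10^(-pH)
Step 2: [H+] = 10^(-7.68)
Step 3: [H+] = 2.09e-08 mol/L

2.09e-08


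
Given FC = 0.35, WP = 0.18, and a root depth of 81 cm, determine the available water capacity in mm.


Step 1: Available water = (FC - WP) * depth * 10
Step 2: AW = (0.35 - 0.18) * 81 * 10
Step 3: AW = 0.17 * 81 * 10
Step 4: AW = 137.7 mm

137.7


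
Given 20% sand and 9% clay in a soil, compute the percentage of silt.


Step 1: sand + silt + clay = 100%
Step 2: silt = 100 - sand - clay
Step 3: silt = 100 - 20 - 9
Step 4: silt = 71%

71


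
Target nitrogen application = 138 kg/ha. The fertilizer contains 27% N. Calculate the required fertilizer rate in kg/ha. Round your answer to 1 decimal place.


Step 1: Fertilizer rate = target N / (N content / 100)
Step 2: Rate = 138 / (27 / 100)
Step 3: Rate = 138 / 0.27
Step 4: Rate = 511.1 kg/ha

511.1


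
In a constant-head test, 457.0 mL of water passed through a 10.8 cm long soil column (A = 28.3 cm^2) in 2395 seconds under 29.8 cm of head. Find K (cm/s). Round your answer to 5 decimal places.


Step 1: K = Q * L / (A * t * h)
Step 2: Numerator = 457.0 * 10.8 = 4935.6
Step 3: Denominator = 28.3 * 2395 * 29.8 = 2019799.3
Step 4: K = 4935.6 / 2019799.3 = 0.00244 cm/s

0.00244


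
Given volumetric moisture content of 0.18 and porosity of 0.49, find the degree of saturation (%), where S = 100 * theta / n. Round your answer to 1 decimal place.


Step 1: S = 100 * theta_v / n
Step 2: S = 100 * 0.18 / 0.49
Step 3: S = 36.7%

36.7


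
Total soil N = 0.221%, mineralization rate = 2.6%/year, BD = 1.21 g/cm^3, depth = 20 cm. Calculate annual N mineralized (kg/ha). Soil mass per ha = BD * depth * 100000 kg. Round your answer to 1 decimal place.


Step 1: Soil mass per ha = BD * depth * 100000 = 1.21 * 20 * 100000 = 2420000 kg
Step 2: Total N pool = soil mass * N%/100 = 2420000 * 0.221/100 = 5348.2 kg/ha
Step 3: N mineralized = N pool * rate%/100 = 5348.2 * 2.6/100 = 139.1 kg/ha/yr

139.1


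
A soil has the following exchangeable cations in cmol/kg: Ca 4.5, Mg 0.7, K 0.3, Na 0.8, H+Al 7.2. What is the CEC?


Step 1: CEC = Ca + Mg + K + Na + (H+Al)
Step 2: CEC = 4.5 + 0.7 + 0.3 + 0.8 + 7.2
Step 3: CEC = 13.5 cmol/kg

13.5


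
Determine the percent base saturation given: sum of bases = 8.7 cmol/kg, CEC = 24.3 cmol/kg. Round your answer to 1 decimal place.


Step 1: BS = 100 * (sum of bases) / CEC
Step 2: BS = 100 * 8.7 / 24.3
Step 3: BS = 35.8%

35.8


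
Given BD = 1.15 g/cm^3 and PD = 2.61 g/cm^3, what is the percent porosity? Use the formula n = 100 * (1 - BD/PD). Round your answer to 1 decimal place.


Step 1: Formula: n = 100 * (1 - BD / PD)
Step 2: n = 100 * (1 - 1.15 / 2.61)
Step 3: n = 100 * (1 - 0.44061)
Step 4: n = 55.9%

55.9


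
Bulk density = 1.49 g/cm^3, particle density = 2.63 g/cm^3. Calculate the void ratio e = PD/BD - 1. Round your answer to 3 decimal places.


Step 1: e = PD / BD - 1
Step 2: e = 2.63 / 1.49 - 1
Step 3: e = 1.7651 - 1
Step 4: e = 0.765

0.765


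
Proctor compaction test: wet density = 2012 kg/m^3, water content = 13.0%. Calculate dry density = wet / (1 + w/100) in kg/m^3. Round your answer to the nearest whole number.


Step 1: Dry density = wet density / (1 + w/100)
Step 2: Dry density = 2012 / (1 + 13.0/100)
Step 3: Dry density = 2012 / 1.13
Step 4: Dry density = 1781 kg/m^3

1781


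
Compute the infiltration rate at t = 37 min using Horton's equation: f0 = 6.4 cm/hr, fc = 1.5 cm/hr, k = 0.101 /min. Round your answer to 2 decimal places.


Step 1: f = fc + (f0 - fc) * exp(-k * t)
Step 2: exp(-0.101 * 37) = 0.023825
Step 3: f = 1.5 + (6.4 - 1.5) * 0.023825
Step 4: f = 1.5 + 4.9 * 0.023825
Step 5: f = 1.62 cm/hr

1.62


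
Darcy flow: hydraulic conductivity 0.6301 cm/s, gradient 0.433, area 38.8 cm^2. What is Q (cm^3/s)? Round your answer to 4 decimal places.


Step 1: Apply Darcy's law: Q = K * i * A
Step 2: Q = 0.6301 * 0.433 * 38.8
Step 3: Q = 10.5859 cm^3/s

10.5859


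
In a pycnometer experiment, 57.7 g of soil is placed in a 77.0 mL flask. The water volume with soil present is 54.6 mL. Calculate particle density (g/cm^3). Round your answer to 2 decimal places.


Step 1: Volume of solids = flask volume - water volume with soil
Step 2: V_solids = 77.0 - 54.6 = 22.4 mL
Step 3: Particle density = mass / V_solids = 57.7 / 22.4 = 2.58 g/cm^3

2.58


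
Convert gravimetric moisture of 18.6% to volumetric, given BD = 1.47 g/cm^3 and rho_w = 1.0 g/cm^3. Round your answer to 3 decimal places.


Step 1: theta = (w / 100) * BD / rho_w
Step 2: theta = (18.6 / 100) * 1.47 / 1.0
Step 3: theta = 0.186 * 1.47
Step 4: theta = 0.273

0.273


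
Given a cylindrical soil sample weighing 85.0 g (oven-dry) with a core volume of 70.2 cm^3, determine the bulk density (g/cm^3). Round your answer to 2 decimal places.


Step 1: Identify the formula: BD = dry mass / volume
Step 2: Substitute values: BD = 85.0 / 70.2
Step 3: BD = 1.21 g/cm^3

1.21


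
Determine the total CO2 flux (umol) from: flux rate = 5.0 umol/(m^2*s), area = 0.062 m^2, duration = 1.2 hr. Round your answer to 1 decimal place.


Step 1: Convert time to seconds: 1.2 hr * 3600 = 4320.0 s
Step 2: Total = flux * area * time_s
Step 3: Total = 5.0 * 0.062 * 4320.0
Step 4: Total = 1339.2 umol

1339.2


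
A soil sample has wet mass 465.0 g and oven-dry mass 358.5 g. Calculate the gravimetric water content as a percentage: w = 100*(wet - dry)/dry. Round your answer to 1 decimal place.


Step 1: Water mass = wet - dry = 465.0 - 358.5 = 106.5 g
Step 2: w = 100 * water mass / dry mass
Step 3: w = 100 * 106.5 / 358.5 = 29.7%

29.7


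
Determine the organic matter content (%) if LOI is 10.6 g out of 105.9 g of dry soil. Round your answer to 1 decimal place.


Step 1: OM% = 100 * LOI / sample mass
Step 2: OM = 100 * 10.6 / 105.9
Step 3: OM = 10.0%

10.0


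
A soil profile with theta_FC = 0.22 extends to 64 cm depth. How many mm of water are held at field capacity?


Step 1: Water (mm) = theta_FC * depth (cm) * 10
Step 2: Water = 0.22 * 64 * 10
Step 3: Water = 140.8 mm

140.8


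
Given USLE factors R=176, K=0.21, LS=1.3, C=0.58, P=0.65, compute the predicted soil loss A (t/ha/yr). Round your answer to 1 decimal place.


Step 1: A = R * K * LS * C * P
Step 2: R * K = 176 * 0.21 = 36.96
Step 3: (R*K) * LS = 36.96 * 1.3 = 48.048
Step 4: * C * P = 48.048 * 0.58 * 0.65 = 18.1
Step 5: A = 18.1 t/(ha*yr)

18.1


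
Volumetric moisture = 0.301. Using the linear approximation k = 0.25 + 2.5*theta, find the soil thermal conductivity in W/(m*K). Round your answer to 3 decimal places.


Step 1: k = 0.25 + 2.5 * theta
Step 2: k = 0.25 + 2.5 * 0.301
Step 3: k = 0.25 + 0.753
Step 4: k = 1.003 W/(m*K)

1.003


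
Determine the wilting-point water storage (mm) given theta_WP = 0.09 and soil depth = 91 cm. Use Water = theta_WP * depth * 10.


Step 1: Water (mm) = theta_WP * depth * 10
Step 2: Water = 0.09 * 91 * 10
Step 3: Water = 81.9 mm

81.9


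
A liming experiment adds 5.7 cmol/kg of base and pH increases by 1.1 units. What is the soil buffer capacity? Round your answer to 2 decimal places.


Step 1: BC = change in base / change in pH
Step 2: BC = 5.7 / 1.1
Step 3: BC = 5.18 cmol/(kg*pH unit)

5.18


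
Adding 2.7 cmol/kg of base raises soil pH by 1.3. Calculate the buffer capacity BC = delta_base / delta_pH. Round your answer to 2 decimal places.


Step 1: BC = change in base / change in pH
Step 2: BC = 2.7 / 1.3
Step 3: BC = 2.08 cmol/(kg*pH unit)

2.08


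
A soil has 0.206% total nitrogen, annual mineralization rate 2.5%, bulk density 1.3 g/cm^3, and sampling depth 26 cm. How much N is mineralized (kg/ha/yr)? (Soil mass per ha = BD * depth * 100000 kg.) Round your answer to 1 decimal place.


Step 1: Soil mass per ha = BD * depth * 100000 = 1.3 * 26 * 100000 = 3380000 kg
Step 2: Total N pool = soil mass * N%/100 = 3380000 * 0.206/100 = 6962.8 kg/ha
Step 3: N mineralized = N pool * rate%/100 = 6962.8 * 2.5/100 = 174.1 kg/ha/yr

174.1


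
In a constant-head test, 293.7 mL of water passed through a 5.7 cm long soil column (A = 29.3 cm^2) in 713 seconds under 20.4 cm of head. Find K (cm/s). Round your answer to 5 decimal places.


Step 1: K = Q * L / (A * t * h)
Step 2: Numerator = 293.7 * 5.7 = 1674.09
Step 3: Denominator = 29.3 * 713 * 20.4 = 426174.36
Step 4: K = 1674.09 / 426174.36 = 0.00393 cm/s

0.00393


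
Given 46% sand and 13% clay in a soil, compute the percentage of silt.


Step 1: sand + silt + clay = 100%
Step 2: silt = 100 - sand - clay
Step 3: silt = 100 - 46 - 13
Step 4: silt = 41%

41


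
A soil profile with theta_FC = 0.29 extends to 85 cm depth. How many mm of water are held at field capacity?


Step 1: Water (mm) = theta_FC * depth (cm) * 10
Step 2: Water = 0.29 * 85 * 10
Step 3: Water = 246.5 mm

246.5


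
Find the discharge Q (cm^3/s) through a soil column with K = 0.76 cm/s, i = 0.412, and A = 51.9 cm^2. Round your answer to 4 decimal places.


Step 1: Apply Darcy's law: Q = K * i * A
Step 2: Q = 0.76 * 0.412 * 51.9
Step 3: Q = 16.2509 cm^3/s

16.2509


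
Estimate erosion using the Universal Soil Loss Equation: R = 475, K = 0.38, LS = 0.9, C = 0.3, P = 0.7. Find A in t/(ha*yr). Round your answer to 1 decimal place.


Step 1: A = R * K * LS * C * P
Step 2: R * K = 475 * 0.38 = 180.5
Step 3: (R*K) * LS = 180.5 * 0.9 = 162.45
Step 4: * C * P = 162.45 * 0.3 * 0.7 = 34.1
Step 5: A = 34.1 t/(ha*yr)

34.1
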